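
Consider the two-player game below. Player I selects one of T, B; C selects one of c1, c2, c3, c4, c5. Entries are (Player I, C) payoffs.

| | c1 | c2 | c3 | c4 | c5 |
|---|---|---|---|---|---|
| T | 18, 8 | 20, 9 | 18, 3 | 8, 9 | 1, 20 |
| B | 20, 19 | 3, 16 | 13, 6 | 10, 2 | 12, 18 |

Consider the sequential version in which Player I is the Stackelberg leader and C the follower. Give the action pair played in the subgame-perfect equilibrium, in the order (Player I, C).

Backward induction with Player I moving first.
- T: C compares 8, 9, 3, 9, 20 and picks c5; Player I would get 1.
- B: C compares 19, 16, 6, 2, 18 and picks c1; Player I would get 20.
Maximizing over 1, 20, Player I chooses B. Subgame-perfect outcome: (B, c1) with payoffs (20, 19).

(B, c1)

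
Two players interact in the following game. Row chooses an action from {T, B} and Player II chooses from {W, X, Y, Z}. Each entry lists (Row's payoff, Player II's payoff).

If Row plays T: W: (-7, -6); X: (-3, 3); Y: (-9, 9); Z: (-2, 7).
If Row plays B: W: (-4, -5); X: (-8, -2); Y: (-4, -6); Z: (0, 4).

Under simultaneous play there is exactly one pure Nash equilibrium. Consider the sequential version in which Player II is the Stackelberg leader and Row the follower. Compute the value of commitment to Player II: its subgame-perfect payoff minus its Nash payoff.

Backward induction with Player II moving first.
- W: BR = B, leader payoff -5.
- X: BR = T, leader payoff 3.
- Y: BR = B, leader payoff -6.
- Z: BR = B, leader payoff 4.
Among -5, 3, -6, 4, the best is 4 at Z. Subgame-perfect outcome: (B, Z) with payoffs (0, 4).
For the simultaneous game, intersect best replies.
Row's best replies: W→B; X→T; Y→B; Z→B.
Player II's best replies: T→Y; B→Z.
Only (B, Z) has each player best-responding; Nash payoffs (0, 4).
Player II's commitment gain: 4 − 4 = 0.

0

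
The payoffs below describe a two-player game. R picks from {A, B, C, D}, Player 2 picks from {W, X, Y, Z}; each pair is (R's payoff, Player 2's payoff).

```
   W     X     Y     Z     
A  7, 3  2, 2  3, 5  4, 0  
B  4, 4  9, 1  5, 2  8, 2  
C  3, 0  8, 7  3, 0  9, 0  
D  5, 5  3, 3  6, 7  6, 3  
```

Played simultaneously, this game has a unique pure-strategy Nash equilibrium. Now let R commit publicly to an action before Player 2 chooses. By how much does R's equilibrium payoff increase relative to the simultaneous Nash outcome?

2

Player 2 best-responds to each possible R move:
- A: Player 2 compares 3, 2, 5, 0 and picks Y; R would get 3.
- B: Player 2 compares 4, 1, 2, 2 and picks W; R would get 4.
- C: Player 2 compares 0, 7, 0, 0 and picks X; R would get 8.
- D: Player 2 compares 5, 3, 7, 3 and picks Y; R would get 6.
Among 3, 4, 8, 6, the best is 8 at C. Subgame-perfect outcome: (C, X) with payoffs (8, 7).
For the simultaneous game, intersect best replies.
R's best replies: W→A; X→B; Y→D; Z→C.
Player 2's best replies: A→Y; B→W; C→X; D→Y.
The unique mutual best reply is (D, Y), giving (6, 7).
R's commitment gain: 8 − 6 = 2.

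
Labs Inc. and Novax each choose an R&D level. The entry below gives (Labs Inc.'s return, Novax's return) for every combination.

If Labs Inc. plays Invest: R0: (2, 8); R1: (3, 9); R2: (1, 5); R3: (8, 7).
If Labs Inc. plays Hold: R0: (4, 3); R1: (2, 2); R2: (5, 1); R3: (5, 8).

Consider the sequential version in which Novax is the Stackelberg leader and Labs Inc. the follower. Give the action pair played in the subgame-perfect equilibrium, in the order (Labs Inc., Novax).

Labs Inc. best-responds to each possible Novax move:
- R0: BR = Hold, leader payoff 3.
- R1: BR = Invest, leader payoff 9.
- R2: BR = Hold, leader payoff 1.
- R3: BR = Invest, leader payoff 7.
Novax's induced payoffs are 3, 9, 1, 7, so Novax commits to R1. Subgame-perfect outcome: (Invest, R1) with payoffs (3, 9).

(Invest, R1)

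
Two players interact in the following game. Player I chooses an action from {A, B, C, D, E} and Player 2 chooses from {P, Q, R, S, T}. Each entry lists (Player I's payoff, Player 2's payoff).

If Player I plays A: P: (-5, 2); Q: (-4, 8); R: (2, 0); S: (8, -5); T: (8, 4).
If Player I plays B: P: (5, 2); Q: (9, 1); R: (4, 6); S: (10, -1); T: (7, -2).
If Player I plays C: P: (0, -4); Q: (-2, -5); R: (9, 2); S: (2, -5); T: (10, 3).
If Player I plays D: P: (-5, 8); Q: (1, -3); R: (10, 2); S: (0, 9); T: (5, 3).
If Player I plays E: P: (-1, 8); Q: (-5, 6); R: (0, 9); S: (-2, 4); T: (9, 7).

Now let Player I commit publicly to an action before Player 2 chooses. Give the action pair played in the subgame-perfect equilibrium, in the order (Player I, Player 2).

(C, T)

Solve by backward induction (Player I leads).
- A: BR = Q, leader payoff -4.
- B: BR = R, leader payoff 4.
- C: BR = T, leader payoff 10.
- D: BR = S, leader payoff 0.
- E: BR = R, leader payoff 0.
Player I's induced payoffs are -4, 4, 10, 0, 0, so Player I commits to C. Subgame-perfect outcome: (C, T) with payoffs (10, 3).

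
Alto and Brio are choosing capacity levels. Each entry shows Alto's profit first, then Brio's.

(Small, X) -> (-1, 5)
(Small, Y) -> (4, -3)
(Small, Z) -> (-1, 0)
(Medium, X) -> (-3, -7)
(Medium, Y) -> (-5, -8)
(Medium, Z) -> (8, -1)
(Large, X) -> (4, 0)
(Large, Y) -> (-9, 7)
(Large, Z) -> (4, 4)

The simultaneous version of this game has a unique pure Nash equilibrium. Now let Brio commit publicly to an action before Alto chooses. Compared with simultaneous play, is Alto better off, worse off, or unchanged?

Work backward from Alto's decision.
- X → Alto plays Large (best of -1, -3, 4); Brio gets 0.
- Y → Alto plays Small (best of 4, -5, -9); Brio gets -3.
- Z → Alto plays Medium (best of -1, 8, 4); Brio gets -1.
Brio's induced payoffs are 0, -3, -1, so Brio commits to X. Subgame-perfect outcome: (Large, X) with payoffs (4, 0).
For the simultaneous game, intersect best replies.
Alto's best replies: X→Large; Y→Small; Z→Medium.
Brio's best replies: Small→X; Medium→Z; Large→Y.
Only (Medium, Z) has each player best-responding; Nash payoffs (8, -1).
Alto earns 4 sequentially versus 8 at the Nash outcome: worse off.

worse off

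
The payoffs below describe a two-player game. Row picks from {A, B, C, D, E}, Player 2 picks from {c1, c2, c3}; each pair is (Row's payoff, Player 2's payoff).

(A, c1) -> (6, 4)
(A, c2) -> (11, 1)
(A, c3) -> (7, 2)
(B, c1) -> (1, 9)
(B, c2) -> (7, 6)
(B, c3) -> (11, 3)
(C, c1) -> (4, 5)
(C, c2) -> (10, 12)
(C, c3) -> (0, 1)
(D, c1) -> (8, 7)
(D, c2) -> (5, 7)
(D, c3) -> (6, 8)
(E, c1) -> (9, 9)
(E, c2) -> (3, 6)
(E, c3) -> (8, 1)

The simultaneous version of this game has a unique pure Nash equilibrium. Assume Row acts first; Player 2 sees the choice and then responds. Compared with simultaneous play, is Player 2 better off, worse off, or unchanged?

Solve by backward induction (Row leads).
- A → Player 2 plays c1 (best of 4, 1, 2); Row gets 6.
- B → Player 2 plays c1 (best of 9, 6, 3); Row gets 1.
- C → Player 2 plays c2 (best of 5, 12, 1); Row gets 10.
- D → Player 2 plays c3 (best of 7, 7, 8); Row gets 6.
- E → Player 2 plays c1 (best of 9, 6, 1); Row gets 9.
Among 6, 1, 10, 6, 9, the best is 10 at C. Subgame-perfect outcome: (C, c2) with payoffs (10, 12).
Under simultaneous play:
Row's best replies: c1→E; c2→A; c3→B.
Player 2's best replies: A→c1; B→c1; C→c2; D→c3; E→c1.
The unique mutual best reply is (E, c1), giving (9, 9).
Player 2 earns 12 sequentially versus 9 at the Nash outcome: better off.

better off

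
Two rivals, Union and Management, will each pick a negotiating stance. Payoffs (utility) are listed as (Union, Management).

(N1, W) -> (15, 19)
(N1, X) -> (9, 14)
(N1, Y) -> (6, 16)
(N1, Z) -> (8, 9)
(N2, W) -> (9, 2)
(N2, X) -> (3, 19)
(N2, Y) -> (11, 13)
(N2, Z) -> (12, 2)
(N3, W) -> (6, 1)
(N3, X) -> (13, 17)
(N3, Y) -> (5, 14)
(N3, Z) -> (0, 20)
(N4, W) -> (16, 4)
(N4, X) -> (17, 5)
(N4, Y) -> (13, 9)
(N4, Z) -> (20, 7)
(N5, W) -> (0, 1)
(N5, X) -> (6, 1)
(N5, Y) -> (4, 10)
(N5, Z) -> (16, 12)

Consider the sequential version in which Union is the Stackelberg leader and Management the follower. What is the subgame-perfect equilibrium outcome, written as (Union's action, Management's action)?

(N5, Z)

Management best-responds to each possible Union move:
- N1: BR = W, leader payoff 15.
- N2: BR = X, leader payoff 3.
- N3: BR = Z, leader payoff 0.
- N4: BR = Y, leader payoff 13.
- N5: BR = Z, leader payoff 16.
Union's induced payoffs are 15, 3, 0, 13, 16, so Union commits to N5. Subgame-perfect outcome: (N5, Z) with payoffs (16, 12).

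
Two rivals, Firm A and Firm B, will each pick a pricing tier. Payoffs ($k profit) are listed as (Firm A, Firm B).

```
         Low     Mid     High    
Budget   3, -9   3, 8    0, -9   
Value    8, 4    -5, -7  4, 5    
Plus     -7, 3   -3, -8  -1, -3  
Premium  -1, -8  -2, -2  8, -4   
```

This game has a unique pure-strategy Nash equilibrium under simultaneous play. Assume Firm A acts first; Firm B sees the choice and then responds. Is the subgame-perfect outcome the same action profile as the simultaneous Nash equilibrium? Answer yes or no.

Work backward from Firm B's decision.
- Budget: Firm B compares -9, 8, -9 and picks Mid; Firm A would get 3.
- Value: Firm B compares 4, -7, 5 and picks High; Firm A would get 4.
- Plus: Firm B compares 3, -8, -3 and picks Low; Firm A would get -7.
- Premium: Firm B compares -8, -2, -4 and picks Mid; Firm A would get -2.
Maximizing over 3, 4, -7, -2, Firm A chooses Value. Subgame-perfect outcome: (Value, High) with payoffs (4, 5).
Under simultaneous play:
Firm A's best replies: Low→Value; Mid→Budget; High→Premium.
Firm B's best replies: Budget→Mid; Value→High; Plus→Low; Premium→Mid.
Only (Budget, Mid) has each player best-responding; Nash payoffs (3, 8).
Sequential outcome (Value, High) differs from the Nash profile (Budget, Mid).

no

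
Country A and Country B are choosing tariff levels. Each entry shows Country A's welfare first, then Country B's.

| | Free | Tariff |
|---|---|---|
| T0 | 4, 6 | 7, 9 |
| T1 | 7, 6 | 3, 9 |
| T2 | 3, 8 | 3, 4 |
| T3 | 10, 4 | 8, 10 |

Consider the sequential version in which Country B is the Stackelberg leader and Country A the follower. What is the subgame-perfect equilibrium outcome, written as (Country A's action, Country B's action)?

(T3, Tariff)

Country A best-responds to each possible Country B move:
- Free: Country A compares 4, 7, 3, 10 and picks T3; Country B would get 4.
- Tariff: Country A compares 7, 3, 3, 8 and picks T3; Country B would get 10.
Maximizing over 4, 10, Country B chooses Tariff. Subgame-perfect outcome: (T3, Tariff) with payoffs (8, 10).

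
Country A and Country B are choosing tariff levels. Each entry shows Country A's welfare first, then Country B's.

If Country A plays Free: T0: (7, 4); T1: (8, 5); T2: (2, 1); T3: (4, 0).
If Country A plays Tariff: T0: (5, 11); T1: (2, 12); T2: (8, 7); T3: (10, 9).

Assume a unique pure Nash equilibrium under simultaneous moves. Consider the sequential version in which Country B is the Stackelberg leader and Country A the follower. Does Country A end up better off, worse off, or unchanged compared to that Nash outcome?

better off

Country A best-responds to each possible Country B move:
- T0: BR = Free, leader payoff 4.
- T1: BR = Free, leader payoff 5.
- T2: BR = Tariff, leader payoff 7.
- T3: BR = Tariff, leader payoff 9.
Maximizing over 4, 5, 7, 9, Country B chooses T3. Subgame-perfect outcome: (Tariff, T3) with payoffs (10, 9).
Now find the simultaneous Nash equilibrium.
Country A's best replies: T0→Free; T1→Free; T2→Tariff; T3→Tariff.
Country B's best replies: Free→T1; Tariff→T1.
The unique mutual best reply is (Free, T1), giving (8, 5).
Country A earns 10 sequentially versus 8 at the Nash outcome: better off.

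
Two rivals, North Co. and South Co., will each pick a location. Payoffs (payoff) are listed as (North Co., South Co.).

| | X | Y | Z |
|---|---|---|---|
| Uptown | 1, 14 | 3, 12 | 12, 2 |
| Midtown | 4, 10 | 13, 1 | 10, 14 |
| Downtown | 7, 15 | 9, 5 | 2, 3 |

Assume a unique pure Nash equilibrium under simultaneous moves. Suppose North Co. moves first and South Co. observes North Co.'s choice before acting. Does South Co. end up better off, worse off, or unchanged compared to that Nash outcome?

Solve by backward induction (North Co. leads).
- Uptown → South Co. plays X (best of 14, 12, 2); North Co. gets 1.
- Midtown → South Co. plays Z (best of 10, 1, 14); North Co. gets 10.
- Downtown → South Co. plays X (best of 15, 5, 3); North Co. gets 7.
Among 1, 10, 7, the best is 10 at Midtown. Subgame-perfect outcome: (Midtown, Z) with payoffs (10, 14).
For the simultaneous game, intersect best replies.
North Co.'s best replies: X→Downtown; Y→Midtown; Z→Uptown.
South Co.'s best replies: Uptown→X; Midtown→Z; Downtown→X.
The unique mutual best reply is (Downtown, X), giving (7, 15).
South Co. earns 14 sequentially versus 15 at the Nash outcome: worse off.

worse off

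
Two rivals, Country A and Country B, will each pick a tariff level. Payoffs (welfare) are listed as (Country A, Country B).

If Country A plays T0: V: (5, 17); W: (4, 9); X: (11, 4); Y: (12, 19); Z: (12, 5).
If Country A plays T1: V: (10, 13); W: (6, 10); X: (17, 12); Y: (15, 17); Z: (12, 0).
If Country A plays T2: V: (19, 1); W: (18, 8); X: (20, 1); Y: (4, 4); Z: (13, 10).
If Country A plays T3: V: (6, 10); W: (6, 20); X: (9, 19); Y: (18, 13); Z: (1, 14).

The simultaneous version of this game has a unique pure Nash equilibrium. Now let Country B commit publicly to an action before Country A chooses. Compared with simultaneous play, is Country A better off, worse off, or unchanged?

Work backward from Country A's decision.
- V → Country A plays T2 (best of 5, 10, 19, 6); Country B gets 1.
- W → Country A plays T2 (best of 4, 6, 18, 6); Country B gets 8.
- X → Country A plays T2 (best of 11, 17, 20, 9); Country B gets 1.
- Y → Country A plays T3 (best of 12, 15, 4, 18); Country B gets 13.
- Z → Country A plays T2 (best of 12, 12, 13, 1); Country B gets 10.
Maximizing over 1, 8, 1, 13, 10, Country B chooses Y. Subgame-perfect outcome: (T3, Y) with payoffs (18, 13).
Under simultaneous play:
Country A's best replies: V→T2; W→T2; X→T2; Y→T3; Z→T2.
Country B's best replies: T0→Y; T1→Y; T2→Z; T3→W.
The unique mutual best reply is (T2, Z), giving (13, 10).
Country A earns 18 sequentially versus 13 at the Nash outcome: better off.

better off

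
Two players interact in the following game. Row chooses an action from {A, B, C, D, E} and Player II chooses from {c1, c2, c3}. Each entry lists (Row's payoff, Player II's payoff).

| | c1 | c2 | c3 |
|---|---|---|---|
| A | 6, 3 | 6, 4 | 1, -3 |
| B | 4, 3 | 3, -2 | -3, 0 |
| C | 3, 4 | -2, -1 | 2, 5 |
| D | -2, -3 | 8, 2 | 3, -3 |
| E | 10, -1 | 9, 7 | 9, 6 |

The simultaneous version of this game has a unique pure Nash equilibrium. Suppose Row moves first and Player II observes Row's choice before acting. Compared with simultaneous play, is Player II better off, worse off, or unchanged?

Solve by backward induction (Row leads).
- A: Player II compares 3, 4, -3 and picks c2; Row would get 6.
- B: Player II compares 3, -2, 0 and picks c1; Row would get 4.
- C: Player II compares 4, -1, 5 and picks c3; Row would get 2.
- D: Player II compares -3, 2, -3 and picks c2; Row would get 8.
- E: Player II compares -1, 7, 6 and picks c2; Row would get 9.
Maximizing over 6, 4, 2, 8, 9, Row chooses E. Subgame-perfect outcome: (E, c2) with payoffs (9, 7).
Under simultaneous play:
Row's best replies: c1→E; c2→E; c3→E.
Player II's best replies: A→c2; B→c1; C→c3; D→c2; E→c2.
The unique mutual best reply is (E, c2), giving (9, 7).
Player II earns 7 sequentially versus 7 at the Nash outcome: unchanged.

unchanged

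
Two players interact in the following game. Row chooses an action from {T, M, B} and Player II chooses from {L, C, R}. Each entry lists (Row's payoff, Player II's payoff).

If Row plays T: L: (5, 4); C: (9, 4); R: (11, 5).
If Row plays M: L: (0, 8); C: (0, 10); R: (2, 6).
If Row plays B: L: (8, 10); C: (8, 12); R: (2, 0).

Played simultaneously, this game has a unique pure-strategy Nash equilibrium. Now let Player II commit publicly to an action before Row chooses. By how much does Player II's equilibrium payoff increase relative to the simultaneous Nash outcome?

5

Row best-responds to each possible Player II move:
- L: BR = B, leader payoff 10.
- C: BR = T, leader payoff 4.
- R: BR = T, leader payoff 5.
Player II's induced payoffs are 10, 4, 5, so Player II commits to L. Subgame-perfect outcome: (B, L) with payoffs (8, 10).
Under simultaneous play:
Row's best replies: L→B; C→T; R→T.
Player II's best replies: T→R; M→C; B→C.
The unique mutual best reply is (T, R), giving (11, 5).
Player II's commitment gain: 10 − 5 = 5.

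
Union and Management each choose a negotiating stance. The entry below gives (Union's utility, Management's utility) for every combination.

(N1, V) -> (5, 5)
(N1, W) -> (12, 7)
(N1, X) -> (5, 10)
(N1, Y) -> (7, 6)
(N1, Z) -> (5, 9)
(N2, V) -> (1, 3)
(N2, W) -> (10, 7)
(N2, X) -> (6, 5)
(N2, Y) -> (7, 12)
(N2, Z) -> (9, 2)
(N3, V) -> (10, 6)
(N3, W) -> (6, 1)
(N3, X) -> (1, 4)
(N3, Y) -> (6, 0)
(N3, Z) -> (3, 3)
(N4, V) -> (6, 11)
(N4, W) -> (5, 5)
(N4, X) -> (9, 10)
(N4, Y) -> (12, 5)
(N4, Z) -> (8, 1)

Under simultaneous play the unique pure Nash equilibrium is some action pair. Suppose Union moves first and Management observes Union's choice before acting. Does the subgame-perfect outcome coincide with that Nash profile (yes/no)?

yes

Backward induction with Union moving first.
- N1: BR = X, leader payoff 5.
- N2: BR = Y, leader payoff 7.
- N3: BR = V, leader payoff 10.
- N4: BR = V, leader payoff 6.
Among 5, 7, 10, 6, the best is 10 at N3. Subgame-perfect outcome: (N3, V) with payoffs (10, 6).
For the simultaneous game, intersect best replies.
Union's best replies: V→N3; W→N1; X→N4; Y→N4; Z→N2.
Management's best replies: N1→X; N2→Y; N3→V; N4→V.
The unique mutual best reply is (N3, V), giving (10, 6).
Sequential outcome (N3, V) coincides with the Nash profile (N3, V).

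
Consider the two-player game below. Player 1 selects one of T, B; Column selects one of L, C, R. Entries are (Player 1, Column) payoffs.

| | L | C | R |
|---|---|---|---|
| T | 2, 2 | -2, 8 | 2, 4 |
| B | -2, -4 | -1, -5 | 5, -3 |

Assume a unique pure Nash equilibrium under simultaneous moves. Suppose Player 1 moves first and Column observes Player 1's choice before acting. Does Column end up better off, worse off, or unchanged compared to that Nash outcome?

Work backward from Column's decision.
- T: Column compares 2, 8, 4 and picks C; Player 1 would get -2.
- B: Column compares -4, -5, -3 and picks R; Player 1 would get 5.
Player 1's induced payoffs are -2, 5, so Player 1 commits to B. Subgame-perfect outcome: (B, R) with payoffs (5, -3).
Now find the simultaneous Nash equilibrium.
Player 1's best replies: L→T; C→B; R→B.
Column's best replies: T→C; B→R.
Only (B, R) has each player best-responding; Nash payoffs (5, -3).
Column earns -3 sequentially versus -3 at the Nash outcome: unchanged.

unchanged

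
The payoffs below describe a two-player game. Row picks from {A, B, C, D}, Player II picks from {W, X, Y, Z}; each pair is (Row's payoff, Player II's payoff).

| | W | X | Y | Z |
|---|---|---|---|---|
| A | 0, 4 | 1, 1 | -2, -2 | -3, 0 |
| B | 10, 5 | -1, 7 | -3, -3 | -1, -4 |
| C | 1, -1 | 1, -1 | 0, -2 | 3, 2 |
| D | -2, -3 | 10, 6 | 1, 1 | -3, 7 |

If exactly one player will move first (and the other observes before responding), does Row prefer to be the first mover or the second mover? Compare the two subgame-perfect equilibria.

second

If Row leads: Player II's best replies are A→W, B→X, C→Z, D→Z; Row's induced payoffs 0, -1, 3, -3; outcome (C, Z), payoffs (3, 2).
If Player II leads: Row's best replies are W→B, X→D, Y→D, Z→C; Player II's induced payoffs 5, 6, 1, 2; outcome (D, X), payoffs (10, 6).
Row gets 3 moving first and 10 moving second, so Row prefers to move second.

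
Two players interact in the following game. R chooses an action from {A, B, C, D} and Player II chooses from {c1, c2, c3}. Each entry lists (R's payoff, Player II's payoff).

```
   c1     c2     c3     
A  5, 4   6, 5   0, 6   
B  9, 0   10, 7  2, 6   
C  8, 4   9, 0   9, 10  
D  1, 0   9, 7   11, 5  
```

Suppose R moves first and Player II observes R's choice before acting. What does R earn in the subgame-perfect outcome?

Player II best-responds to each possible R move:
- A → Player II plays c3 (best of 4, 5, 6); R gets 0.
- B → Player II plays c2 (best of 0, 7, 6); R gets 10.
- C → Player II plays c3 (best of 4, 0, 10); R gets 9.
- D → Player II plays c2 (best of 0, 7, 5); R gets 9.
Maximizing over 0, 10, 9, 9, R chooses B. Subgame-perfect outcome: (B, c2) with payoffs (10, 7).

10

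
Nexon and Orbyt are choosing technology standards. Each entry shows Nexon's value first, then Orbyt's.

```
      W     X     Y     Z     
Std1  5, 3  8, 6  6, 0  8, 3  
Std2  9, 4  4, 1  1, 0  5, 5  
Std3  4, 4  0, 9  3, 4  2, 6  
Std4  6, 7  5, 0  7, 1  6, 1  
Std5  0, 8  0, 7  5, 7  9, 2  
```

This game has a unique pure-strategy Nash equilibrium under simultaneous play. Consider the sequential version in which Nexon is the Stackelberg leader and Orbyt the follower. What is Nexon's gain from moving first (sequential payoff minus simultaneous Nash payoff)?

Orbyt best-responds to each possible Nexon move:
- Std1: BR = X, leader payoff 8.
- Std2: BR = Z, leader payoff 5.
- Std3: BR = X, leader payoff 0.
- Std4: BR = W, leader payoff 6.
- Std5: BR = W, leader payoff 0.
Among 8, 5, 0, 6, 0, the best is 8 at Std1. Subgame-perfect outcome: (Std1, X) with payoffs (8, 6).
For the simultaneous game, intersect best replies.
Nexon's best replies: W→Std2; X→Std1; Y→Std4; Z→Std5.
Orbyt's best replies: Std1→X; Std2→Z; Std3→X; Std4→W; Std5→W.
The unique mutual best reply is (Std1, X), giving (8, 6).
Nexon's commitment gain: 8 − 8 = 0.

0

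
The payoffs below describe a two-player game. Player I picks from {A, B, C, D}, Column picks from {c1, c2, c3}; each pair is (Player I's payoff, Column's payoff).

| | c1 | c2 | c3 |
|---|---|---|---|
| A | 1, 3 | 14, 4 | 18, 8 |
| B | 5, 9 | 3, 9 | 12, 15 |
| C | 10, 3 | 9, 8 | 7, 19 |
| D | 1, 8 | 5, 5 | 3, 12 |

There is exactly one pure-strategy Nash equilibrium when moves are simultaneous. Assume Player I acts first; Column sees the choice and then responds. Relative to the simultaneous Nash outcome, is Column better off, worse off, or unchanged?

Solve by backward induction (Player I leads).
- A: BR = c3, leader payoff 18.
- B: BR = c3, leader payoff 12.
- C: BR = c3, leader payoff 7.
- D: BR = c3, leader payoff 3.
Maximizing over 18, 12, 7, 3, Player I chooses A. Subgame-perfect outcome: (A, c3) with payoffs (18, 8).
For the simultaneous game, intersect best replies.
Player I's best replies: c1→C; c2→A; c3→A.
Column's best replies: A→c3; B→c3; C→c3; D→c3.
The unique mutual best reply is (A, c3), giving (18, 8).
Column earns 8 sequentially versus 8 at the Nash outcome: unchanged.

unchanged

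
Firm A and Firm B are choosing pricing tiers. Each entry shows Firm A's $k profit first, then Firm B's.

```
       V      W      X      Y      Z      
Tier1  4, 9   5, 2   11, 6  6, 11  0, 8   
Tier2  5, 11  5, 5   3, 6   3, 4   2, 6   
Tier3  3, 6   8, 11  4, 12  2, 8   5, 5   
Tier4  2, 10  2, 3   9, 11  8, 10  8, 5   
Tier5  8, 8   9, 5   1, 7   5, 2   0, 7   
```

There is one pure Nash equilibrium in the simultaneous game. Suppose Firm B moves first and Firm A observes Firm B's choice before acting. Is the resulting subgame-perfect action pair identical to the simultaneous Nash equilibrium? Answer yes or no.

Work backward from Firm A's decision.
- V: Firm A compares 4, 5, 3, 2, 8 and picks Tier5; Firm B would get 8.
- W: Firm A compares 5, 5, 8, 2, 9 and picks Tier5; Firm B would get 5.
- X: Firm A compares 11, 3, 4, 9, 1 and picks Tier1; Firm B would get 6.
- Y: Firm A compares 6, 3, 2, 8, 5 and picks Tier4; Firm B would get 10.
- Z: Firm A compares 0, 2, 5, 8, 0 and picks Tier4; Firm B would get 5.
Among 8, 5, 6, 10, 5, the best is 10 at Y. Subgame-perfect outcome: (Tier4, Y) with payoffs (8, 10).
Under simultaneous play:
Firm A's best replies: V→Tier5; W→Tier5; X→Tier1; Y→Tier4; Z→Tier4.
Firm B's best replies: Tier1→Y; Tier2→V; Tier3→X; Tier4→X; Tier5→V.
The unique mutual best reply is (Tier5, V), giving (8, 8).
Sequential outcome (Tier4, Y) differs from the Nash profile (Tier5, V).

no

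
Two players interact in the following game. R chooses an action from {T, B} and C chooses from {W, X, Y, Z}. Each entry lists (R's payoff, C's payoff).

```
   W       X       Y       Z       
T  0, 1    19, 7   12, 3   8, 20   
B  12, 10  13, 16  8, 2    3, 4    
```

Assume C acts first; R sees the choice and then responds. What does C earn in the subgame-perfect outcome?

Solve by backward induction (C leads).
- W → R plays B (best of 0, 12); C gets 10.
- X → R plays T (best of 19, 13); C gets 7.
- Y → R plays T (best of 12, 8); C gets 3.
- Z → R plays T (best of 8, 3); C gets 20.
Maximizing over 10, 7, 3, 20, C chooses Z. Subgame-perfect outcome: (T, Z) with payoffs (8, 20).

20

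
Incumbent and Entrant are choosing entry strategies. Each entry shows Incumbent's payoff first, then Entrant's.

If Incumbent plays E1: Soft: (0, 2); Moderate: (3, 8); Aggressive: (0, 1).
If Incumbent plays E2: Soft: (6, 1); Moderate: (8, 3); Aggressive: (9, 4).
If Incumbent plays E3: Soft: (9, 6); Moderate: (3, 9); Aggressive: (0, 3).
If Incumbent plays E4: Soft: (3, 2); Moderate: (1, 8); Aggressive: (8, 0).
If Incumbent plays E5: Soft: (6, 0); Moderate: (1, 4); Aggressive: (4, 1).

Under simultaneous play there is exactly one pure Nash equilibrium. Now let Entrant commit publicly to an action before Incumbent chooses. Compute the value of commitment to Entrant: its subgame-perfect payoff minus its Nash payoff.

Backward induction with Entrant moving first.
- Soft: Incumbent compares 0, 6, 9, 3, 6 and picks E3; Entrant would get 6.
- Moderate: Incumbent compares 3, 8, 3, 1, 1 and picks E2; Entrant would get 3.
- Aggressive: Incumbent compares 0, 9, 0, 8, 4 and picks E2; Entrant would get 4.
Maximizing over 6, 3, 4, Entrant chooses Soft. Subgame-perfect outcome: (E3, Soft) with payoffs (9, 6).
Now find the simultaneous Nash equilibrium.
Incumbent's best replies: Soft→E3; Moderate→E2; Aggressive→E2.
Entrant's best replies: E1→Moderate; E2→Aggressive; E3→Moderate; E4→Moderate; E5→Moderate.
Only (E2, Aggressive) has each player best-responding; Nash payoffs (9, 4).
Entrant's commitment gain: 6 − 4 = 2.

2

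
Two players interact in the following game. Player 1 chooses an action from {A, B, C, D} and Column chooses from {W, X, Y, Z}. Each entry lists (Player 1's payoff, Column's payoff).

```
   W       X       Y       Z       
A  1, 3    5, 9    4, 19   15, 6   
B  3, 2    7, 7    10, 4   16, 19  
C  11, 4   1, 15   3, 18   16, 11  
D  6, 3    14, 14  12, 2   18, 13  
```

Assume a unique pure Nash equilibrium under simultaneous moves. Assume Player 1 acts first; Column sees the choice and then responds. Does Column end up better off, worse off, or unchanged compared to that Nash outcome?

better off

Work backward from Column's decision.
- A → Column plays Y (best of 3, 9, 19, 6); Player 1 gets 4.
- B → Column plays Z (best of 2, 7, 4, 19); Player 1 gets 16.
- C → Column plays Y (best of 4, 15, 18, 11); Player 1 gets 3.
- D → Column plays X (best of 3, 14, 2, 13); Player 1 gets 14.
Player 1's induced payoffs are 4, 16, 3, 14, so Player 1 commits to B. Subgame-perfect outcome: (B, Z) with payoffs (16, 19).
Under simultaneous play:
Player 1's best replies: W→C; X→D; Y→D; Z→D.
Column's best replies: A→Y; B→Z; C→Y; D→X.
The unique mutual best reply is (D, X), giving (14, 14).
Column earns 19 sequentially versus 14 at the Nash outcome: better off.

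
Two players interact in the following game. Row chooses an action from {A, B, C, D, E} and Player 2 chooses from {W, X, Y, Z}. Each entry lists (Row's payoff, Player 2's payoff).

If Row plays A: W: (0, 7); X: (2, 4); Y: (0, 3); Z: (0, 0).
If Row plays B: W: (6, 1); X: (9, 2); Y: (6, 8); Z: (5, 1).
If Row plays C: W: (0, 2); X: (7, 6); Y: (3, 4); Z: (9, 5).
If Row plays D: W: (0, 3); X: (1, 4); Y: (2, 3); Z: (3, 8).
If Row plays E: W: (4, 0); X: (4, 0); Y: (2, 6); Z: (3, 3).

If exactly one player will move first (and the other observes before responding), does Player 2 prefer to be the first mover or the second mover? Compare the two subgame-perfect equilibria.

first

If Row leads: Player 2's best replies are A→W, B→Y, C→X, D→Z, E→Y; Row's induced payoffs 0, 6, 7, 3, 2; outcome (C, X), payoffs (7, 6).
If Player 2 leads: Row's best replies are W→B, X→B, Y→B, Z→C; Player 2's induced payoffs 1, 2, 8, 5; outcome (B, Y), payoffs (6, 8).
Player 2 gets 8 moving first and 6 moving second, so Player 2 prefers to move first.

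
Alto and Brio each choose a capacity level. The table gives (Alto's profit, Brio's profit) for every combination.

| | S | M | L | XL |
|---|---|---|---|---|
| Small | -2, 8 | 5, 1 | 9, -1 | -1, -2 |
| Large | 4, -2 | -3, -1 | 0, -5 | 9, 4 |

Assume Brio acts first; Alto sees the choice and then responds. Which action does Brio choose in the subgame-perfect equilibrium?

XL

Work backward from Alto's decision.
- S: Alto compares -2, 4 and picks Large; Brio would get -2.
- M: Alto compares 5, -3 and picks Small; Brio would get 1.
- L: Alto compares 9, 0 and picks Small; Brio would get -1.
- XL: Alto compares -1, 9 and picks Large; Brio would get 4.
Maximizing over -2, 1, -1, 4, Brio chooses XL. Subgame-perfect outcome: (Large, XL) with payoffs (9, 4).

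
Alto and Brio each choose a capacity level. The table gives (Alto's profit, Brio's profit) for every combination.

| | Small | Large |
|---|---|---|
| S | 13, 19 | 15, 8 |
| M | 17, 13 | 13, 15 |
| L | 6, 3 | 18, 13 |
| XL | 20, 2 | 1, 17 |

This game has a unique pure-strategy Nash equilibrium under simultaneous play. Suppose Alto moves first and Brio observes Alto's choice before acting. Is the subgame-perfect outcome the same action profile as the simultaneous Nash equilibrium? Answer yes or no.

yes

Solve by backward induction (Alto leads).
- S → Brio plays Small (best of 19, 8); Alto gets 13.
- M → Brio plays Large (best of 13, 15); Alto gets 13.
- L → Brio plays Large (best of 3, 13); Alto gets 18.
- XL → Brio plays Large (best of 2, 17); Alto gets 1.
Alto's induced payoffs are 13, 13, 18, 1, so Alto commits to L. Subgame-perfect outcome: (L, Large) with payoffs (18, 13).
Now find the simultaneous Nash equilibrium.
Alto's best replies: Small→XL; Large→L.
Brio's best replies: S→Small; M→Large; L→Large; XL→Large.
Only (L, Large) has each player best-responding; Nash payoffs (18, 13).
Sequential outcome (L, Large) coincides with the Nash profile (L, Large).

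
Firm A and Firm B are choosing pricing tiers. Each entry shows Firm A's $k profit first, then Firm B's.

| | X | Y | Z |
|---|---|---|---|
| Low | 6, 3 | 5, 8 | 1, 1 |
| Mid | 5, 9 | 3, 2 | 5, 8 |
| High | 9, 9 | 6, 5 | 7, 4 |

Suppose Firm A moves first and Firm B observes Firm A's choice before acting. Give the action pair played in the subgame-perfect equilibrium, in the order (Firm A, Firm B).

(High, X)

Work backward from Firm B's decision.
- Low → Firm B plays Y (best of 3, 8, 1); Firm A gets 5.
- Mid → Firm B plays X (best of 9, 2, 8); Firm A gets 5.
- High → Firm B plays X (best of 9, 5, 4); Firm A gets 9.
Firm A's induced payoffs are 5, 5, 9, so Firm A commits to High. Subgame-perfect outcome: (High, X) with payoffs (9, 9).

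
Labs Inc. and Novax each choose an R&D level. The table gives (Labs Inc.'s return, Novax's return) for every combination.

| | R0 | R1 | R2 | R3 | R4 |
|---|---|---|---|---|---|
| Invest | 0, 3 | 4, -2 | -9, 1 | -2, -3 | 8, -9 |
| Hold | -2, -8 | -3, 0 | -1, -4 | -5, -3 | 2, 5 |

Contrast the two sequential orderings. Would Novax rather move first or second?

second

If Labs Inc. leads: Novax's best replies are Invest→R0, Hold→R4; Labs Inc.'s induced payoffs 0, 2; outcome (Hold, R4), payoffs (2, 5).
If Novax leads: Labs Inc.'s best replies are R0→Invest, R1→Invest, R2→Hold, R3→Invest, R4→Invest; Novax's induced payoffs 3, -2, -4, -3, -9; outcome (Invest, R0), payoffs (0, 3).
Novax gets 3 moving first and 5 moving second, so Novax prefers to move second.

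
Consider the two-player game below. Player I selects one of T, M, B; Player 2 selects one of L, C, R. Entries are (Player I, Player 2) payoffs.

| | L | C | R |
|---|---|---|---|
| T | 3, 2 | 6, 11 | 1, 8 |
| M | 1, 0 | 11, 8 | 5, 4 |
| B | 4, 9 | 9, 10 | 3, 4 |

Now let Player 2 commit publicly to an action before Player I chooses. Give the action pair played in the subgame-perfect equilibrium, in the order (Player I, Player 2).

Backward induction with Player 2 moving first.
- L: BR = B, leader payoff 9.
- C: BR = M, leader payoff 8.
- R: BR = M, leader payoff 4.
Maximizing over 9, 8, 4, Player 2 chooses L. Subgame-perfect outcome: (B, L) with payoffs (4, 9).

(B, L)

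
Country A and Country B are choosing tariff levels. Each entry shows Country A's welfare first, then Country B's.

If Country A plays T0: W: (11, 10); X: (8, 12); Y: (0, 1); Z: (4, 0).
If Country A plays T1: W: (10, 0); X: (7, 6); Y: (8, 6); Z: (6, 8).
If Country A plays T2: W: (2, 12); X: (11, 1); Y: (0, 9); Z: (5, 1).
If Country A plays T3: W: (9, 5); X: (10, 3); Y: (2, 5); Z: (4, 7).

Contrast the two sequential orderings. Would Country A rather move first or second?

If Country A leads: Country B's best replies are T0→X, T1→Z, T2→W, T3→Z; Country A's induced payoffs 8, 6, 2, 4; outcome (T0, X), payoffs (8, 12).
If Country B leads: Country A's best replies are W→T0, X→T2, Y→T1, Z→T1; Country B's induced payoffs 10, 1, 6, 8; outcome (T0, W), payoffs (11, 10).
Country A gets 8 moving first and 11 moving second, so Country A prefers to move second.

second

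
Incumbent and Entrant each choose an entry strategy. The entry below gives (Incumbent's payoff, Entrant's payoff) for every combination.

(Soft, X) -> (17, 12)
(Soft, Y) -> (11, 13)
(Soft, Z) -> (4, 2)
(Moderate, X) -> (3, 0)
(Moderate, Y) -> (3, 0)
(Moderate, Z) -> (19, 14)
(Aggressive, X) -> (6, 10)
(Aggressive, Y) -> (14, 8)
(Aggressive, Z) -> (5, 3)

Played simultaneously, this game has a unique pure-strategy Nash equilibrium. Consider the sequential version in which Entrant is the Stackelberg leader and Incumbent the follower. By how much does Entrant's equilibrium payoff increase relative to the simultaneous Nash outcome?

0

Incumbent best-responds to each possible Entrant move:
- X: BR = Soft, leader payoff 12.
- Y: BR = Aggressive, leader payoff 8.
- Z: BR = Moderate, leader payoff 14.
Maximizing over 12, 8, 14, Entrant chooses Z. Subgame-perfect outcome: (Moderate, Z) with payoffs (19, 14).
For the simultaneous game, intersect best replies.
Incumbent's best replies: X→Soft; Y→Aggressive; Z→Moderate.
Entrant's best replies: Soft→Y; Moderate→Z; Aggressive→X.
Only (Moderate, Z) has each player best-responding; Nash payoffs (19, 14).
Entrant's commitment gain: 14 − 14 = 0.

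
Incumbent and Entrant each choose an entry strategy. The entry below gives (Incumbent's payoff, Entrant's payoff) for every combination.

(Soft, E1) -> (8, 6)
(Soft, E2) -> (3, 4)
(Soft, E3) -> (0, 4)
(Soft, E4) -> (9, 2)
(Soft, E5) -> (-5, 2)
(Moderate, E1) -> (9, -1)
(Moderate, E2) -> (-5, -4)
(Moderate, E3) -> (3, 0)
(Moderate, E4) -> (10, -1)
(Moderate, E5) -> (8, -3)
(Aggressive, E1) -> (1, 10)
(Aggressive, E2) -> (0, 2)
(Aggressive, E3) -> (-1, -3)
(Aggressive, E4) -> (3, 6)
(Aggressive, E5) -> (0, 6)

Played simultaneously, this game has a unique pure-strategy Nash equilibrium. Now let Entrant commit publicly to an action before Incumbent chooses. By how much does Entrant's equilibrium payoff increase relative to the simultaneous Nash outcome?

4

Incumbent best-responds to each possible Entrant move:
- E1 → Incumbent plays Moderate (best of 8, 9, 1); Entrant gets -1.
- E2 → Incumbent plays Soft (best of 3, -5, 0); Entrant gets 4.
- E3 → Incumbent plays Moderate (best of 0, 3, -1); Entrant gets 0.
- E4 → Incumbent plays Moderate (best of 9, 10, 3); Entrant gets -1.
- E5 → Incumbent plays Moderate (best of -5, 8, 0); Entrant gets -3.
Among -1, 4, 0, -1, -3, the best is 4 at E2. Subgame-perfect outcome: (Soft, E2) with payoffs (3, 4).
For the simultaneous game, intersect best replies.
Incumbent's best replies: E1→Moderate; E2→Soft; E3→Moderate; E4→Moderate; E5→Moderate.
Entrant's best replies: Soft→E1; Moderate→E3; Aggressive→E1.
The unique mutual best reply is (Moderate, E3), giving (3, 0).
Entrant's commitment gain: 4 − 0 = 4.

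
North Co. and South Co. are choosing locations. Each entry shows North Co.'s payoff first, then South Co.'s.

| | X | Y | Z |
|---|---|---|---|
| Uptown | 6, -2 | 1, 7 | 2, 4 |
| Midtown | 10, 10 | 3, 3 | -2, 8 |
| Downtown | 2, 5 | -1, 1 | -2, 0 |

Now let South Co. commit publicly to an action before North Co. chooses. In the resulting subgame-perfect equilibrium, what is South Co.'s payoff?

Solve by backward induction (South Co. leads).
- X: BR = Midtown, leader payoff 10.
- Y: BR = Midtown, leader payoff 3.
- Z: BR = Uptown, leader payoff 4.
South Co.'s induced payoffs are 10, 3, 4, so South Co. commits to X. Subgame-perfect outcome: (Midtown, X) with payoffs (10, 10).

10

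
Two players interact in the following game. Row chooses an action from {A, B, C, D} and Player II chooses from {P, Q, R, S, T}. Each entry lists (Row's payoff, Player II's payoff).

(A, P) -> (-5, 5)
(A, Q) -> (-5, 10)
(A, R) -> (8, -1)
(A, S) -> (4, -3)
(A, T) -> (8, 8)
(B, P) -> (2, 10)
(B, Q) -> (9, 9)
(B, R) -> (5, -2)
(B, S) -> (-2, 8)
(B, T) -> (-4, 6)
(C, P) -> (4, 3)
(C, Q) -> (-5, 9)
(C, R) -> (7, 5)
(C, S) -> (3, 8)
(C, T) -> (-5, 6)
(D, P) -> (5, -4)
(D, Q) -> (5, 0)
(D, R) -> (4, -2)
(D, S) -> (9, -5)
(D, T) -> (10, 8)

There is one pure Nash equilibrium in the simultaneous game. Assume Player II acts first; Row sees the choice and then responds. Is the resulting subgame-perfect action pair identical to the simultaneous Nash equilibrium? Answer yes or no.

Solve by backward induction (Player II leads).
- P: BR = D, leader payoff -4.
- Q: BR = B, leader payoff 9.
- R: BR = A, leader payoff -1.
- S: BR = D, leader payoff -5.
- T: BR = D, leader payoff 8.
Player II's induced payoffs are -4, 9, -1, -5, 8, so Player II commits to Q. Subgame-perfect outcome: (B, Q) with payoffs (9, 9).
For the simultaneous game, intersect best replies.
Row's best replies: P→D; Q→B; R→A; S→D; T→D.
Player II's best replies: A→Q; B→P; C→Q; D→T.
Only (D, T) has each player best-responding; Nash payoffs (10, 8).
Sequential outcome (B, Q) differs from the Nash profile (D, T).

no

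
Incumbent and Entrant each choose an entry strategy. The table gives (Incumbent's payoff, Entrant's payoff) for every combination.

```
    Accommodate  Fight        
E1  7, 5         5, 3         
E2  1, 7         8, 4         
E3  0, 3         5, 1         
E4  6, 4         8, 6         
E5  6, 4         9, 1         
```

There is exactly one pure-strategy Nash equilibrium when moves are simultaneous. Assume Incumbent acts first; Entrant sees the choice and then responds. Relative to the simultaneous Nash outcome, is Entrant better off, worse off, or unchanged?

better off

Entrant best-responds to each possible Incumbent move:
- E1 → Entrant plays Accommodate (best of 5, 3); Incumbent gets 7.
- E2 → Entrant plays Accommodate (best of 7, 4); Incumbent gets 1.
- E3 → Entrant plays Accommodate (best of 3, 1); Incumbent gets 0.
- E4 → Entrant plays Fight (best of 4, 6); Incumbent gets 8.
- E5 → Entrant plays Accommodate (best of 4, 1); Incumbent gets 6.
Maximizing over 7, 1, 0, 8, 6, Incumbent chooses E4. Subgame-perfect outcome: (E4, Fight) with payoffs (8, 6).
For the simultaneous game, intersect best replies.
Incumbent's best replies: Accommodate→E1; Fight→E5.
Entrant's best replies: E1→Accommodate; E2→Accommodate; E3→Accommodate; E4→Fight; E5→Accommodate.
The unique mutual best reply is (E1, Accommodate), giving (7, 5).
Entrant earns 6 sequentially versus 5 at the Nash outcome: better off.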